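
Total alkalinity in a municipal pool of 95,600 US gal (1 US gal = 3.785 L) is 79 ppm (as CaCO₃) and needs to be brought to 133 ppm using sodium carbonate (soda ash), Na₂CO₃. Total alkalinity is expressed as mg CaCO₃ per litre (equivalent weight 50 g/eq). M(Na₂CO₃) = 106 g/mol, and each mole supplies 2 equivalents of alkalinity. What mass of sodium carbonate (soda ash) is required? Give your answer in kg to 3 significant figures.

20.7 kg

Volume: 95,600 US gal × 3.785 L/gal = 361,846 L.
Alkalinity to add: (133 − 79) = 54 mg/L as CaCO₃ × 361,846 L = 19,540 g as CaCO₃.
Equivalents: 19,540 g ÷ 50 g/eq = 390.8 eq.
Each mole of Na₂CO₃ supplies 2 eq, so 390.8 / 2 = 195.4 mol.
Mass: 195.4 mol × 106 g/mol = 20,710 g.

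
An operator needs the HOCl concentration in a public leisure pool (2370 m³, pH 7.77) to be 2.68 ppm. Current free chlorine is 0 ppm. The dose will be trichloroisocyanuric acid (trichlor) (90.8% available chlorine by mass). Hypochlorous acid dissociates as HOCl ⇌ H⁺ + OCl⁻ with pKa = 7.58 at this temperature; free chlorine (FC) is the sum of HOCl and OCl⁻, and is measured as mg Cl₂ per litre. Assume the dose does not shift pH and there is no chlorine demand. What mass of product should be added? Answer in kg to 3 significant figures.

17.8 kg

Volume: 2370 m³ = 2,370,000 L.
[OCl⁻]/[HOCl] = 10^(pH − pKa) = 10^(7.77 − 7.58) = 1.549; fraction as HOCl = 1/(1 + 1.549) = 0.3923.
Free chlorine required for 2.68 ppm HOCl: 2.68 / 0.3923 = 6.831 ppm.
FC to add: 6.831 − 0 = 6.831 mg/L as Cl₂.
Cl₂ equivalent: 6.831 mg/L × 2,370,000 L = 16,190 g.
Product at 90.8% available Cl: 16,190 / 0.908 = 17,830 g.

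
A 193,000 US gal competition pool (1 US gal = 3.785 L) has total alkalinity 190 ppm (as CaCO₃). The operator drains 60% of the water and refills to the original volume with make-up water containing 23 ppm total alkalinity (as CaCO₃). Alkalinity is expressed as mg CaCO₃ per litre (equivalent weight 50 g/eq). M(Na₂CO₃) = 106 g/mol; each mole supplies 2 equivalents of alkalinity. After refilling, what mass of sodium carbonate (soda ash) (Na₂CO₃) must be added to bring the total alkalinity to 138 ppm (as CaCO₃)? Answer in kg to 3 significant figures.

Volume: 193,000 US gal × 3.785 L/gal = 730,505 L.
After draining 60% and refilling: 190 × 0.40 + 23 × 0.60 = 89.8 ppm.
Deficit to target: 138 − 89.8 = 48.2 mg/L.
As CaCO₃: 48.2 mg/L × 730,505 L = 35,210 g; ÷ 50 g/eq ÷ 2 = 352.1 mol Na₂CO₃.
Mass: 352.1 × 106 = 37,320 g.

37.3 kg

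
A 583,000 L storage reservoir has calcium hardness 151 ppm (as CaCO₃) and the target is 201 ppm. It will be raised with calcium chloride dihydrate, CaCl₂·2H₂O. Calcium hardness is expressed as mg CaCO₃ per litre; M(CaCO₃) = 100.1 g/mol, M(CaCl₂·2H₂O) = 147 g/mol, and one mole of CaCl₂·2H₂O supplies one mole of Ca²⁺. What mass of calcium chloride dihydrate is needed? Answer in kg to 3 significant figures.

Hardness to add: (201 − 151) = 50 mg/L as CaCO₃ × 583,000 L = 29,150 g as CaCO₃.
Moles of Ca²⁺ (1 mol Ca²⁺ ≡ 1 mol CaCO₃): 29,150 / 100.1 g/mol = 291.2 mol.
Mass of CaCl₂·2H₂O: 291.2 × 147 = 42,810 g.

42.8 kg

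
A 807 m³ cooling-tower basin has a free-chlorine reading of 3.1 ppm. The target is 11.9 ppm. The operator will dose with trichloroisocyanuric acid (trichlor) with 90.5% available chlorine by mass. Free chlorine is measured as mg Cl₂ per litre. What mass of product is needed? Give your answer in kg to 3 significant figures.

Volume: 807 m³ = 807,000 L.
Chlorine deficit: 11.9 − 3.1 = 8.8 ppm = 8.8 mg/L as Cl₂.
Cl₂ equivalent needed: 8.8 mg/L × 807,000 L = 7,102,000 mg = 7102 g.
Product at 90.5% available chlorine: 7102 / 0.905 = 7847 g.

7.85 kg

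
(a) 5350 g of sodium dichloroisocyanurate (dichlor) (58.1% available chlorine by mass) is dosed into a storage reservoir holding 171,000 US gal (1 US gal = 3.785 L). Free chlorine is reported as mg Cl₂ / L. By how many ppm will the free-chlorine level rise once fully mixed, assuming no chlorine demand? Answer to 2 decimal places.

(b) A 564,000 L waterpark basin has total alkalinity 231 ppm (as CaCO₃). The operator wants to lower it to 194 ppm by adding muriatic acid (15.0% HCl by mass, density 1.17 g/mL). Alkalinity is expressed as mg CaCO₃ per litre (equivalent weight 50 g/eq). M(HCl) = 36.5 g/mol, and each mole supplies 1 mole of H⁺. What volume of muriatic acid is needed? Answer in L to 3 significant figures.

(a) Volume: 171,000 US gal × 3.785 L/gal = 647,235 L.
(a) Available chlorine delivered: 5350 g × 0.581 = 3108 g as Cl₂.
(a) Concentration rise: 3108 g / 647,235 L = 4.803 mg/L = 4.80 ppm.

(b) Alkalinity to neutralize: (231 − 194) = 37 mg/L as CaCO₃ × 564,000 L = 20,870 g as CaCO₃.
(b) Equivalents of H⁺ required: 20,870 ÷ 50 g/eq = 417.4 eq = 417.4 mol HCl.
(b) Mass of HCl: 417.4 × 36.5 = 15,230 g.
(b) Mass of 15.0% solution: 15,230 / 0.15 = 101,600 g.
(b) Volume: 101,600 g ÷ 1.17 g/mL = 86,800 mL.

(a) 4.80 ppm; (b) 86.8 L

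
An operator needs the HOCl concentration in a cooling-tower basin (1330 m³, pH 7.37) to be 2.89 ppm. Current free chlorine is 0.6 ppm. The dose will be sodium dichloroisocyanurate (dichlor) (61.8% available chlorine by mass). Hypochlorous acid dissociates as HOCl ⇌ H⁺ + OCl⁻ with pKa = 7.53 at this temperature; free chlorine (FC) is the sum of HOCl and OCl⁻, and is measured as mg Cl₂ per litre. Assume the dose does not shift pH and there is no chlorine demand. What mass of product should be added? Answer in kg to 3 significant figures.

Volume: 1330 m³ = 1,330,000 L.
[OCl⁻]/[HOCl] = 10^(pH − pKa) = 10^(7.37 − 7.53) = 0.6918; fraction as HOCl = 1/(1 + 0.6918) = 0.5911.
Free chlorine required for 2.89 ppm HOCl: 2.89 / 0.5911 = 4.889 ppm.
FC to add: 4.889 − 0.6 = 4.289 mg/L as Cl₂.
Cl₂ equivalent: 4.289 mg/L × 1,330,000 L = 5705 g.
Product at 61.8% available Cl: 5705 / 0.618 = 9231 g.

9.23 kg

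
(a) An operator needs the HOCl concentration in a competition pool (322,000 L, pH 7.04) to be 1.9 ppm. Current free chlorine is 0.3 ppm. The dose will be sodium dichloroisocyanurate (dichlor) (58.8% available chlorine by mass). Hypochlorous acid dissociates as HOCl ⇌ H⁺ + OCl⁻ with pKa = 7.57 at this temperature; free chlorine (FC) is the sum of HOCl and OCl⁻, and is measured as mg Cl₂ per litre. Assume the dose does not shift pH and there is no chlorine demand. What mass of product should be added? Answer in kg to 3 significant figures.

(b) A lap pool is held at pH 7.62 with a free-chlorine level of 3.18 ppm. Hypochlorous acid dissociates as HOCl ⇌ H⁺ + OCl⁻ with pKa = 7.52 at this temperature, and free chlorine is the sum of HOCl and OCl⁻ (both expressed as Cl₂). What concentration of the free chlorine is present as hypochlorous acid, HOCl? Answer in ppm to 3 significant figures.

(a) 1.18 kg; (b) 1.41 ppm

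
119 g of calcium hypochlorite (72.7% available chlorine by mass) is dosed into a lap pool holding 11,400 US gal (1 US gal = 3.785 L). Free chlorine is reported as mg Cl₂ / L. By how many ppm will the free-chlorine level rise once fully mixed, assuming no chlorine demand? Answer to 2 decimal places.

2.00 ppm

Volume: 11,400 US gal × 3.785 L/gal = 43,149 L.
Available chlorine delivered: 119 g × 0.727 = 86.51 g as Cl₂.
Concentration rise: 86.51 g / 43,149 L = 2.005 mg/L = 2.00 ppm.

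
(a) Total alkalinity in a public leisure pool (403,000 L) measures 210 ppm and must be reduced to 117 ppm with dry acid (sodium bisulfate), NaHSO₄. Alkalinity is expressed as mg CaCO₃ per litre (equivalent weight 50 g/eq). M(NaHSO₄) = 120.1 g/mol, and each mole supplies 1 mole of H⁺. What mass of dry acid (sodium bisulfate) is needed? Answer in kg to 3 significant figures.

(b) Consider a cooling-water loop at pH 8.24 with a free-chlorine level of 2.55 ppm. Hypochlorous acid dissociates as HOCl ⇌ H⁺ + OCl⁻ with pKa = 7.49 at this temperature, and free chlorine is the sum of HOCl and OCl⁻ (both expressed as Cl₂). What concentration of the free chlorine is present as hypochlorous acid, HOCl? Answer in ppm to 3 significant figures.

(a) 90.0 kg; (b) 0.385 ppm

(a) Alkalinity to neutralize: (210 − 117) = 93 mg/L as CaCO₃ × 403,000 L = 37,480 g as CaCO₃.
(a) Equivalents of H⁺ required: 37,480 ÷ 50 g/eq = 749.6 eq = 749.6 mol NaHSO₄.
(a) Mass of NaHSO₄: 749.6 × 120.1 = 90,020 g.

(b) [OCl⁻]/[HOCl] = 10^(pH − pKa) = 10^(8.24 − 7.49) = 10^0.75 = 5.623.
(b) Fraction as HOCl = 1 / (1 + 5.623) = 0.151.
(b) HOCl = 0.151 × 2.55 ppm = 0.385 ppm.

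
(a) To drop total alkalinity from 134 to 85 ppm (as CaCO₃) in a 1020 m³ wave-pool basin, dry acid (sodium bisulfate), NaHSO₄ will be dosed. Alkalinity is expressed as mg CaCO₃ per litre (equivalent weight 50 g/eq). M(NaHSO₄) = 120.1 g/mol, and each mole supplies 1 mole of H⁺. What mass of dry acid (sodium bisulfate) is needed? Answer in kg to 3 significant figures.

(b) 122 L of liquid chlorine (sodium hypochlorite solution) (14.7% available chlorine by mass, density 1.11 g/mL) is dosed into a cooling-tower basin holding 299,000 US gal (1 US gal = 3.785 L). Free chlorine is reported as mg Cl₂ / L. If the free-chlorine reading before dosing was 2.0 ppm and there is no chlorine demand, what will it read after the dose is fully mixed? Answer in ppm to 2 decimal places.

(a) Volume: 1020 m³ = 1,020,000 L.
(a) Alkalinity to neutralize: (134 − 85) = 49 mg/L as CaCO₃ × 1,020,000 L = 49,980 g as CaCO₃.
(a) Equivalents of H⁺ required: 49,980 ÷ 50 g/eq = 999.6 eq = 999.6 mol NaHSO₄.
(a) Mass of NaHSO₄: 999.6 × 120.1 = 120,100 g.

(b) Volume: 299,000 US gal × 3.785 L/gal = 1,131,715 L.
(b) Mass of solution: 122 L × 1000 mL/L × 1.11 g/mL = 135,400 g.
(b) Available chlorine delivered: 135,400 g × 0.147 = 19,910 g as Cl₂.
(b) Concentration rise: 19,910 g / 1,131,715 L = 17.59 mg/L = 17.59 ppm.
(b) Final FC: 2.0 + 17.59 = 19.59 ppm.

(a) 120 kg; (b) 19.59 ppm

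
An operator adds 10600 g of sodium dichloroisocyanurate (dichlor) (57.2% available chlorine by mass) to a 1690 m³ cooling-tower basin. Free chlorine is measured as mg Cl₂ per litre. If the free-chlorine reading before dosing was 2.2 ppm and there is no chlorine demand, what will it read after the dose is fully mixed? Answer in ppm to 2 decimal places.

Volume: 1690 m³ = 1,690,000 L.
Available chlorine delivered: 10,600 g × 0.572 = 6063 g as Cl₂.
Concentration rise: 6063 g / 1,690,000 L = 3.588 mg/L = 3.59 ppm.
Final FC: 2.2 + 3.59 = 5.79 ppm.

5.79 ppm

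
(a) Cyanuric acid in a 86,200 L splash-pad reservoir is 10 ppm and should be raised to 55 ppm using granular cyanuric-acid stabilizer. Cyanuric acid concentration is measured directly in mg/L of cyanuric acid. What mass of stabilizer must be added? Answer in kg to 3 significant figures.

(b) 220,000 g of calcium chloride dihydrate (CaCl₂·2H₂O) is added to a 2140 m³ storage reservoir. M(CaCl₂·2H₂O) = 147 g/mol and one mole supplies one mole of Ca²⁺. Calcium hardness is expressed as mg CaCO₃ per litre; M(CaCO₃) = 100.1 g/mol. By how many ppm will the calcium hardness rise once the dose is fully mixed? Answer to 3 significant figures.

(a) 3.88 kg; (b) 70.0 ppm

(a) CYA to add: (55 − 10) = 45 mg/L × 86,200 L = 3879 g cyanuric acid.

(b) Volume: 2140 m³ = 2,140,000 L.
(b) Moles of Ca²⁺: 220,000 g ÷ 147 g/mol = 1497 mol.
(b) As CaCO₃: 1497 mol × 100.1 g/mol = 149,800 g.
(b) Rise: 149,800 g / 2,140,000 L × 1000 = 70 mg/L.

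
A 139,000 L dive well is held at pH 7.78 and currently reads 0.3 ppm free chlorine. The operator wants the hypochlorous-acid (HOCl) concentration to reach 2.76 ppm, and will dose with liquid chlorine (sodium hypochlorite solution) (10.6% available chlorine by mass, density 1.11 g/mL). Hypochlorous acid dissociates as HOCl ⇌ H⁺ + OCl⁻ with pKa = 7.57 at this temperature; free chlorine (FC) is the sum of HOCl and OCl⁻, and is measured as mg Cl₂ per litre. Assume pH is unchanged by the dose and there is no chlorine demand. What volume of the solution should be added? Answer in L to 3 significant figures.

[OCl⁻]/[HOCl] = 10^(pH − pKa) = 10^(7.78 − 7.57) = 1.622; fraction as HOCl = 1/(1 + 1.622) = 0.3814.
Free chlorine required for 2.76 ppm HOCl: 2.76 / 0.3814 = 7.236 ppm.
FC to add: 7.236 − 0.3 = 6.936 mg/L as Cl₂.
Cl₂ equivalent: 6.936 mg/L × 139,000 L = 964.1 g.
Product at 10.6% available Cl: 964.1 / 0.106 = 9096 g.
Volume: 9096 g ÷ 1.11 g/mL = 8194 mL.

8.19 L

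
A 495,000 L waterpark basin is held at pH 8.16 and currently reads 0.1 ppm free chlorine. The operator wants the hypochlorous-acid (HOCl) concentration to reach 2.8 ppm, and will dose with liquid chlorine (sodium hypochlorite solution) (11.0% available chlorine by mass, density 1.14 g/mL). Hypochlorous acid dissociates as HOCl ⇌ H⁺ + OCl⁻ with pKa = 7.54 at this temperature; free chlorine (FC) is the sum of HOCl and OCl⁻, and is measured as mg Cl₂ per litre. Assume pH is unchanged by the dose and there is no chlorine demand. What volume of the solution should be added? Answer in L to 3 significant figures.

[OCl⁻]/[HOCl] = 10^(pH − pKa) = 10^(8.16 − 7.54) = 4.169; fraction as HOCl = 1/(1 + 4.169) = 0.1935.
Free chlorine required for 2.8 ppm HOCl: 2.8 / 0.1935 = 14.47 ppm.
FC to add: 14.47 − 0.1 = 14.37 mg/L as Cl₂.
Cl₂ equivalent: 14.37 mg/L × 495,000 L = 7114 g.
Product at 11.0% available Cl: 7114 / 0.11 = 64,680 g.
Volume: 64,680 g ÷ 1.14 g/mL = 56,730 mL.

56.7 L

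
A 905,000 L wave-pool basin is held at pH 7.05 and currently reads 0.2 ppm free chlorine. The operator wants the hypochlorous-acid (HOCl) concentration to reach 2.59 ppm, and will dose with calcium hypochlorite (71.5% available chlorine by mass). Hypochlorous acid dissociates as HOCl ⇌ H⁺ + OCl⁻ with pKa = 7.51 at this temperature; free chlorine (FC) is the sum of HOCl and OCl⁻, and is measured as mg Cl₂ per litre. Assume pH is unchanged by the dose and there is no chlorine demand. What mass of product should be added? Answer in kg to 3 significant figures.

4.16 kg

[OCl⁻]/[HOCl] = 10^(pH − pKa) = 10^(7.05 − 7.51) = 0.3467; fraction as HOCl = 1/(1 + 0.3467) = 0.7425.
Free chlorine required for 2.59 ppm HOCl: 2.59 / 0.7425 = 3.488 ppm.
FC to add: 3.488 − 0.2 = 3.288 mg/L as Cl₂.
Cl₂ equivalent: 3.288 mg/L × 905,000 L = 2976 g.
Product at 71.5% available Cl: 2976 / 0.715 = 4162 g.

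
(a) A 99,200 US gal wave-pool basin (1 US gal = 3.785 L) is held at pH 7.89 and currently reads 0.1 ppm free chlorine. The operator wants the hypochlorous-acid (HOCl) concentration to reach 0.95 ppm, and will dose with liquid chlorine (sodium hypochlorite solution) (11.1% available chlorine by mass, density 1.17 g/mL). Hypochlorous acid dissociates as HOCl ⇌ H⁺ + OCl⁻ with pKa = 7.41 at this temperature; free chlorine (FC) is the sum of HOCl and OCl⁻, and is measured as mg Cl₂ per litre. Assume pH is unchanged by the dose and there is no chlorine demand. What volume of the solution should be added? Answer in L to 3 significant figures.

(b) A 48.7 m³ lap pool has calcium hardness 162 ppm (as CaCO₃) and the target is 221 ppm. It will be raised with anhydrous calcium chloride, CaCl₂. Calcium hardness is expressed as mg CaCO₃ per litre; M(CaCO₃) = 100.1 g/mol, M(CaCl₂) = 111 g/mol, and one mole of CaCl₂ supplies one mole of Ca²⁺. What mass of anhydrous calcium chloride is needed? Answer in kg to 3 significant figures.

(a) 10.8 L; (b) 3.19 kg

(a) Volume: 99,200 US gal × 3.785 L/gal = 375,472 L.
(a) [OCl⁻]/[HOCl] = 10^(pH − pKa) = 10^(7.89 − 7.41) = 3.02; fraction as HOCl = 1/(1 + 3.02) = 0.2488.
(a) Free chlorine required for 0.95 ppm HOCl: 0.95 / 0.2488 = 3.819 ppm.
(a) FC to add: 3.819 − 0.1 = 3.719 mg/L as Cl₂.
(a) Cl₂ equivalent: 3.719 mg/L × 375,472 L = 1396 g.
(a) Product at 11.1% available Cl: 1396 / 0.111 = 12,580 g.
(a) Volume: 12,580 g ÷ 1.17 g/mL = 10,750 mL.

(b) Volume: 48.7 m³ = 48,700 L.
(b) Hardness to add: (221 − 162) = 59 mg/L as CaCO₃ × 48,700 L = 2873 g as CaCO₃.
(b) Moles of Ca²⁺ (1 mol Ca²⁺ ≡ 1 mol CaCO₃): 2873 / 100.1 g/mol = 28.7 mol.
(b) Mass of CaCl₂: 28.7 × 111 = 3186 g.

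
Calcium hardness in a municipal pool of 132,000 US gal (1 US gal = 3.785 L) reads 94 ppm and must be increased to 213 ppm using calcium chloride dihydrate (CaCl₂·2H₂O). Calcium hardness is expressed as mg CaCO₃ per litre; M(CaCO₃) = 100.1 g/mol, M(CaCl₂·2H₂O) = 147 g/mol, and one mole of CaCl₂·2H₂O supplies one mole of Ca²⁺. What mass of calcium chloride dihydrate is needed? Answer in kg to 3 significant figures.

Volume: 132,000 US gal × 3.785 L/gal = 499,620 L.
Hardness to add: (213 − 94) = 119 mg/L as CaCO₃ × 499,620 L = 59,450 g as CaCO₃.
Moles of Ca²⁺ (1 mol Ca²⁺ ≡ 1 mol CaCO₃): 59,450 / 100.1 g/mol = 594 mol.
Mass of CaCl₂·2H₂O: 594 × 147 = 87,310 g.

87.3 kg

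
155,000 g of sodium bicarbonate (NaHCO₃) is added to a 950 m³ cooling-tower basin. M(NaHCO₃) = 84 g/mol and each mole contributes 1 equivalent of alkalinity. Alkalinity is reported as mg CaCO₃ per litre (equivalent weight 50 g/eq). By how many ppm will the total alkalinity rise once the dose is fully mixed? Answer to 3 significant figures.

Volume: 950 m³ = 950,000 L.
Moles of NaHCO₃: 155,000 g ÷ 84 g/mol = 1845 mol → 1845 eq of alkalinity.
As CaCO₃: 1845 eq × 50 g/eq = 92,260 g.
Rise: 92,260 g / 950,000 L × 1000 = 97.12 mg/L.

97.1 ppm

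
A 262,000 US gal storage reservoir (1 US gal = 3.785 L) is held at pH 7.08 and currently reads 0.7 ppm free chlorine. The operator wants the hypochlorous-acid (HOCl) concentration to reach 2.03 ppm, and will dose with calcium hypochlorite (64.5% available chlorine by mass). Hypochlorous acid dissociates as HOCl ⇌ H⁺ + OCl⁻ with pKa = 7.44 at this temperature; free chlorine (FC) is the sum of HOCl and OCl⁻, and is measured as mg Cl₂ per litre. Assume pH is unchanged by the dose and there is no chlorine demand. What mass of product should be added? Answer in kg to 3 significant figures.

Volume: 262,000 US gal × 3.785 L/gal = 991,670 L.
[OCl⁻]/[HOCl] = 10^(pH − pKa) = 10^(7.08 − 7.44) = 0.4365; fraction as HOCl = 1/(1 + 0.4365) = 0.6961.
Free chlorine required for 2.03 ppm HOCl: 2.03 / 0.6961 = 2.916 ppm.
FC to add: 2.916 − 0.7 = 2.216 mg/L as Cl₂.
Cl₂ equivalent: 2.216 mg/L × 991,670 L = 2198 g.
Product at 64.5% available Cl: 2198 / 0.645 = 3407 g.

3.41 kg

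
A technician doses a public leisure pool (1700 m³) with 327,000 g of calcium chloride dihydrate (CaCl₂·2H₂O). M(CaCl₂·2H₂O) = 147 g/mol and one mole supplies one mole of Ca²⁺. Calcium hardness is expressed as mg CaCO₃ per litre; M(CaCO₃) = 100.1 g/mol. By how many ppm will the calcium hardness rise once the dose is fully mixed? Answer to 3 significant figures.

131 ppm

Volume: 1700 m³ = 1,700,000 L.
Moles of Ca²⁺: 327,000 g ÷ 147 g/mol = 2224 mol.
As CaCO₃: 2224 mol × 100.1 g/mol = 222,700 g.
Rise: 222,700 g / 1,700,000 L × 1000 = 131 mg/L.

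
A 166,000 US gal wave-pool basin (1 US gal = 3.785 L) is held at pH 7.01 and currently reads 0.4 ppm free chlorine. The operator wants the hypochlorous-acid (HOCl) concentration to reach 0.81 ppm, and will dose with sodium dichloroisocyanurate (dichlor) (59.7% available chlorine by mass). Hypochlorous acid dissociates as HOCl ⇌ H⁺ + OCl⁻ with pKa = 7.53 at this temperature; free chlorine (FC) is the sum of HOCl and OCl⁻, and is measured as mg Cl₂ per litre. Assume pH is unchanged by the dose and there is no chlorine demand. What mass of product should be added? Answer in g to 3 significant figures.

689 g

Volume: 166,000 US gal × 3.785 L/gal = 628,310 L.
[OCl⁻]/[HOCl] = 10^(pH − pKa) = 10^(7.01 − 7.53) = 0.302; fraction as HOCl = 1/(1 + 0.302) = 0.7681.
Free chlorine required for 0.81 ppm HOCl: 0.81 / 0.7681 = 1.055 ppm.
FC to add: 1.055 − 0.4 = 0.6546 mg/L as Cl₂.
Cl₂ equivalent: 0.6546 mg/L × 628,310 L = 411.3 g.
Product at 59.7% available Cl: 411.3 / 0.597 = 688.9 g.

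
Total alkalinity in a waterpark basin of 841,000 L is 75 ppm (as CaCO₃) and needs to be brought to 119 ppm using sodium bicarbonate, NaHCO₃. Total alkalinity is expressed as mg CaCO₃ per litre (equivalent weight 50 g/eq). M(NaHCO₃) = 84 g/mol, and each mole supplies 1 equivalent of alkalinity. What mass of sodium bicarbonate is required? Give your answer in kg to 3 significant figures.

Alkalinity to add: (119 − 75) = 44 mg/L as CaCO₃ × 841,000 L = 37,000 g as CaCO₃.
Equivalents: 37,000 g ÷ 50 g/eq = 740.1 eq.
NaHCO₃ supplies 1 eq per mole → 740.1 mol.
Mass: 740.1 mol × 84 g/mol = 62,170 g.

62.2 kg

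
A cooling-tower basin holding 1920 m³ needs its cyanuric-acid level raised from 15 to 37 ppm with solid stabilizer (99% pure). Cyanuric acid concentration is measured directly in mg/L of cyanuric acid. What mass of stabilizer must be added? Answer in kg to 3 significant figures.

42.7 kg

Volume: 1920 m³ = 1,920,000 L.
CYA to add: (37 − 15) = 22 mg/L × 1,920,000 L = 42,240 g cyanuric acid.
At 99% purity: 42,240 / 0.99 = 42,670 g product.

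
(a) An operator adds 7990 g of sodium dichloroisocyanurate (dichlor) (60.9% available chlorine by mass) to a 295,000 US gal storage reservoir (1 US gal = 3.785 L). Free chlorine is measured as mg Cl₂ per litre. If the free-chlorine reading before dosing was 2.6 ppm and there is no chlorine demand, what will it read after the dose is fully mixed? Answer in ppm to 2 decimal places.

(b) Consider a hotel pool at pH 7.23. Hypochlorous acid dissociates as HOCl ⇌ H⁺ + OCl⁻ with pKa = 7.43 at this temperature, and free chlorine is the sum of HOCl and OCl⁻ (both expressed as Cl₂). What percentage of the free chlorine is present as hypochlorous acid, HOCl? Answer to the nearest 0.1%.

(a) 6.96 ppm; (b) 61.3%

(a) Volume: 295,000 US gal × 3.785 L/gal = 1,116,575 L.
(a) Available chlorine delivered: 7990 g × 0.609 = 4866 g as Cl₂.
(a) Concentration rise: 4866 g / 1,116,575 L = 4.358 mg/L = 4.36 ppm.
(a) Final FC: 2.6 + 4.36 = 6.96 ppm.

(b) [OCl⁻]/[HOCl] = 10^(pH − pKa) = 10^(7.23 − 7.43) = 10^-0.20 = 0.631.
(b) Fraction as HOCl = 1 / (1 + 0.631) = 0.6131.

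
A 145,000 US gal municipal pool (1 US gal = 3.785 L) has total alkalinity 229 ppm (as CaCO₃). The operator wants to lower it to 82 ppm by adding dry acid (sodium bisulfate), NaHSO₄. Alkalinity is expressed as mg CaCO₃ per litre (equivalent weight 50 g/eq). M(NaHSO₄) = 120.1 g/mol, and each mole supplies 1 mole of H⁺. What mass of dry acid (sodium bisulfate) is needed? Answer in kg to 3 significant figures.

Volume: 145,000 US gal × 3.785 L/gal = 548,825 L.
Alkalinity to neutralize: (229 − 82) = 147 mg/L as CaCO₃ × 548,825 L = 80,680 g as CaCO₃.
Equivalents of H⁺ required: 80,680 ÷ 50 g/eq = 1614 eq = 1614 mol NaHSO₄.
Mass of NaHSO₄: 1614 × 120.1 = 193,800 g.

194 kg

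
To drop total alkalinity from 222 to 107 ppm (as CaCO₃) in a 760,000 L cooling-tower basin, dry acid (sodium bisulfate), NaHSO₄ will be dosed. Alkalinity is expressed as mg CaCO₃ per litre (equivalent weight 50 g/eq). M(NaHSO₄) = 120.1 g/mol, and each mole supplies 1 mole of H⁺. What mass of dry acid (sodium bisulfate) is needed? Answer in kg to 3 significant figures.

210 kg

Alkalinity to neutralize: (222 − 107) = 115 mg/L as CaCO₃ × 760,000 L = 87,400 g as CaCO₃.
Equivalents of H⁺ required: 87,400 ÷ 50 g/eq = 1748 eq = 1748 mol NaHSO₄.
Mass of NaHSO₄: 1748 × 120.1 = 209,900 g.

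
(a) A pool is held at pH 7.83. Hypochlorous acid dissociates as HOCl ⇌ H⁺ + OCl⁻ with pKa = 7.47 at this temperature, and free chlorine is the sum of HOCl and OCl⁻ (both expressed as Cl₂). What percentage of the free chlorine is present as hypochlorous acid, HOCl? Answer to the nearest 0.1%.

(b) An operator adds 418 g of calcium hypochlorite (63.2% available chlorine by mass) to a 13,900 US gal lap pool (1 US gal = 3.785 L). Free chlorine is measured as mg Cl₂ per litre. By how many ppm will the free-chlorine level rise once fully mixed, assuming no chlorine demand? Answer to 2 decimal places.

(a) 30.4%; (b) 5.02 ppm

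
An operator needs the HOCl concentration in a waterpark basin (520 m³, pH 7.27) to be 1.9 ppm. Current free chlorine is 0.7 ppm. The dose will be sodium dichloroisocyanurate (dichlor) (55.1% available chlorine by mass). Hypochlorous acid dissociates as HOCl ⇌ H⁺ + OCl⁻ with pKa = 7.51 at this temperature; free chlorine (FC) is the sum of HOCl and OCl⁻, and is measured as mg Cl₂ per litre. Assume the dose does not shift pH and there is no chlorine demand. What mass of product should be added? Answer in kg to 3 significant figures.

2.16 kg

Volume: 520 m³ = 520,000 L.
[OCl⁻]/[HOCl] = 10^(pH − pKa) = 10^(7.27 − 7.51) = 0.5754; fraction as HOCl = 1/(1 + 0.5754) = 0.6347.
Free chlorine required for 1.9 ppm HOCl: 1.9 / 0.6347 = 2.993 ppm.
FC to add: 2.993 − 0.7 = 2.293 mg/L as Cl₂.
Cl₂ equivalent: 2.293 mg/L × 520,000 L = 1193 g.
Product at 55.1% available Cl: 1193 / 0.551 = 2164 g.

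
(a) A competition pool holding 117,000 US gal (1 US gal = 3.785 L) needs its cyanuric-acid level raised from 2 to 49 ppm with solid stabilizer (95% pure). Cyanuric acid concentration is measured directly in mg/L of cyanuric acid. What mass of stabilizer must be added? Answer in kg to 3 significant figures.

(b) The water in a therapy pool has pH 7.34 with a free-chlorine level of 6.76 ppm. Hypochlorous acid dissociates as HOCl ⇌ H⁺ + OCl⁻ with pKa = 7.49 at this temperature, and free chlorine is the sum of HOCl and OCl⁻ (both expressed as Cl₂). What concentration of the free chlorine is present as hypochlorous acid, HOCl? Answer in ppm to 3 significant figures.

(a) Volume: 117,000 US gal × 3.785 L/gal = 442,845 L.
(a) CYA to add: (49 − 2) = 47 mg/L × 442,845 L = 20,810 g cyanuric acid.
(a) At 95% purity: 20,810 / 0.95 = 21,910 g product.

(b) [OCl⁻]/[HOCl] = 10^(pH − pKa) = 10^(7.34 − 7.49) = 10^-0.15 = 0.7079.
(b) Fraction as HOCl = 1 / (1 + 0.7079) = 0.5855.
(b) HOCl = 0.5855 × 6.76 ppm = 3.958 ppm.

(a) 21.9 kg; (b) 3.96 ppm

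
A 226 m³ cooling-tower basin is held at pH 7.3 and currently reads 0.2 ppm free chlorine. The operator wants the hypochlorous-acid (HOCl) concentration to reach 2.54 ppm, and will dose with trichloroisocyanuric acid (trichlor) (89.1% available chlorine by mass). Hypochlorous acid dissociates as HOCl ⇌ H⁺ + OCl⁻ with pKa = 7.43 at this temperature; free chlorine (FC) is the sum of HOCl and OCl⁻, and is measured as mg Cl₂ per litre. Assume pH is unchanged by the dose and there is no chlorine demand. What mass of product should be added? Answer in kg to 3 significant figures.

1.07 kg

Volume: 226 m³ = 226,000 L.
[OCl⁻]/[HOCl] = 10^(pH − pKa) = 10^(7.3 − 7.43) = 0.7413; fraction as HOCl = 1/(1 + 0.7413) = 0.5743.
Free chlorine required for 2.54 ppm HOCl: 2.54 / 0.5743 = 4.423 ppm.
FC to add: 4.423 − 0.2 = 4.223 mg/L as Cl₂.
Cl₂ equivalent: 4.223 mg/L × 226,000 L = 954.4 g.
Product at 89.1% available Cl: 954.4 / 0.891 = 1071 g.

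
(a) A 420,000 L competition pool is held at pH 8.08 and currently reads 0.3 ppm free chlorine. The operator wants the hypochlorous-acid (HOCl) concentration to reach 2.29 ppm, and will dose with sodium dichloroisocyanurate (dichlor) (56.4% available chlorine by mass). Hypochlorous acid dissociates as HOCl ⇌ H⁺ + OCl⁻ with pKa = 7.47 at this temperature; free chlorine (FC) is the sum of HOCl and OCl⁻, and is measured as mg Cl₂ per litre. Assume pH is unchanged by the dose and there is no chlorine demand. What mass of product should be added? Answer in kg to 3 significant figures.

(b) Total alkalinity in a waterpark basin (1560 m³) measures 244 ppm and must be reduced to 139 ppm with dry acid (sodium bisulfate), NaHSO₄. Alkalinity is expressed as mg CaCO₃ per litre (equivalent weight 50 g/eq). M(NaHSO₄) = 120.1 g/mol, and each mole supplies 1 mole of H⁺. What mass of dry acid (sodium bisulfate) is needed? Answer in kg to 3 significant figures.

(a) 8.43 kg; (b) 393 kg

(a) [OCl⁻]/[HOCl] = 10^(pH − pKa) = 10^(8.08 − 7.47) = 4.074; fraction as HOCl = 1/(1 + 4.074) = 0.1971.
(a) Free chlorine required for 2.29 ppm HOCl: 2.29 / 0.1971 = 11.62 ppm.
(a) FC to add: 11.62 − 0.3 = 11.32 mg/L as Cl₂.
(a) Cl₂ equivalent: 11.32 mg/L × 420,000 L = 4754 g.
(a) Product at 56.4% available Cl: 4754 / 0.564 = 8429 g.

(b) Volume: 1560 m³ = 1,560,000 L.
(b) Alkalinity to neutralize: (244 − 139) = 105 mg/L as CaCO₃ × 1,560,000 L = 163,800 g as CaCO₃.
(b) Equivalents of H⁺ required: 163,800 ÷ 50 g/eq = 3276 eq = 3276 mol NaHSO₄.
(b) Mass of NaHSO₄: 3276 × 120.1 = 393,400 g.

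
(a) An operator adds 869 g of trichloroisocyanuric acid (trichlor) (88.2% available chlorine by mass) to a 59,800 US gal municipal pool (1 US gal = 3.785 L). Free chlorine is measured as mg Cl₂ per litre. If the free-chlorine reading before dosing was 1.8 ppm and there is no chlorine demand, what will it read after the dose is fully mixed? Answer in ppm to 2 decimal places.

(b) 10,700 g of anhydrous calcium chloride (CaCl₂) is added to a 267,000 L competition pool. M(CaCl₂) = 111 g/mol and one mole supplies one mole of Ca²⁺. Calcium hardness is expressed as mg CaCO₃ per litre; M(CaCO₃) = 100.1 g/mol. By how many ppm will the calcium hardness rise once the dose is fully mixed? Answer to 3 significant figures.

(a) Volume: 59,800 US gal × 3.785 L/gal = 226,343 L.
(a) Available chlorine delivered: 869 g × 0.882 = 766.5 g as Cl₂.
(a) Concentration rise: 766.5 g / 226,343 L = 3.386 mg/L = 3.39 ppm.
(a) Final FC: 1.8 + 3.39 = 5.19 ppm.

(b) Moles of Ca²⁺: 10,700 g ÷ 111 g/mol = 96.4 mol.
(b) As CaCO₃: 96.4 mol × 100.1 g/mol = 9649 g.
(b) Rise: 9649 g / 267,000 L × 1000 = 36.14 mg/L.

(a) 5.19 ppm; (b) 36.1 ppm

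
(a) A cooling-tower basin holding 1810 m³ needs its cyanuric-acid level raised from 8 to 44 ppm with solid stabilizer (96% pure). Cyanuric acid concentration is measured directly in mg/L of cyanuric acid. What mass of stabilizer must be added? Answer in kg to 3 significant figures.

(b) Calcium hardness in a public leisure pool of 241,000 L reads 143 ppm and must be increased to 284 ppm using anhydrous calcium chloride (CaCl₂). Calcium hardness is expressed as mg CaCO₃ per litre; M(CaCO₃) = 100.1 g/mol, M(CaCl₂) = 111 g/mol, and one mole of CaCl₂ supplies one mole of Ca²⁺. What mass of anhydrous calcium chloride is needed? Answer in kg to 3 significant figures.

(a) Volume: 1810 m³ = 1,810,000 L.
(a) CYA to add: (44 − 8) = 36 mg/L × 1,810,000 L = 65,160 g cyanuric acid.
(a) At 96% purity: 65,160 / 0.96 = 67,880 g product.

(b) Hardness to add: (284 − 143) = 141 mg/L as CaCO₃ × 241,000 L = 33,980 g as CaCO₃.
(b) Moles of Ca²⁺ (1 mol Ca²⁺ ≡ 1 mol CaCO₃): 33,980 / 100.1 g/mol = 339.5 mol.
(b) Mass of CaCl₂: 339.5 × 111 = 37,680 g.

(a) 67.9 kg; (b) 37.7 kg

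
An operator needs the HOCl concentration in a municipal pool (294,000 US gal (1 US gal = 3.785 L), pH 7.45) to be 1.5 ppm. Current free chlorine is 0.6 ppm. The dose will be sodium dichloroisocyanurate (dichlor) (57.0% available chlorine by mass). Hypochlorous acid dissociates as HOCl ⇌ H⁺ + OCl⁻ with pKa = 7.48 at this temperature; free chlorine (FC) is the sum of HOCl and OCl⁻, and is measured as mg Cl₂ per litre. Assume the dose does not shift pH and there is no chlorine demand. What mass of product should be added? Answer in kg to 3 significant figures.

4.49 kg

Volume: 294,000 US gal × 3.785 L/gal = 1,112,790 L.
[OCl⁻]/[HOCl] = 10^(pH − pKa) = 10^(7.45 − 7.48) = 0.9333; fraction as HOCl = 1/(1 + 0.9333) = 0.5173.
Free chlorine required for 1.5 ppm HOCl: 1.5 / 0.5173 = 2.9 ppm.
FC to add: 2.9 − 0.6 = 2.3 mg/L as Cl₂.
Cl₂ equivalent: 2.3 mg/L × 1,112,790 L = 2559 g.
Product at 57.0% available Cl: 2559 / 0.57 = 4490 g.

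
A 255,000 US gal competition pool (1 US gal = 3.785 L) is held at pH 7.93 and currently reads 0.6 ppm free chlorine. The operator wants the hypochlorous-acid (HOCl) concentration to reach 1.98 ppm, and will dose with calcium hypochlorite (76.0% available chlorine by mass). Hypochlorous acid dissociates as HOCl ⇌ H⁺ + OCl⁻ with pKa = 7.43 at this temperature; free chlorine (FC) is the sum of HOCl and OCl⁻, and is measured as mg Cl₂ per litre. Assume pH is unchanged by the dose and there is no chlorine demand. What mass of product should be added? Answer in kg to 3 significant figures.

9.70 kg

Volume: 255,000 US gal × 3.785 L/gal = 965,175 L.
[OCl⁻]/[HOCl] = 10^(pH − pKa) = 10^(7.93 − 7.43) = 3.162; fraction as HOCl = 1/(1 + 3.162) = 0.2403.
Free chlorine required for 1.98 ppm HOCl: 1.98 / 0.2403 = 8.241 ppm.
FC to add: 8.241 − 0.6 = 7.641 mg/L as Cl₂.
Cl₂ equivalent: 7.641 mg/L × 965,175 L = 7375 g.
Product at 76.0% available Cl: 7375 / 0.76 = 9704 g.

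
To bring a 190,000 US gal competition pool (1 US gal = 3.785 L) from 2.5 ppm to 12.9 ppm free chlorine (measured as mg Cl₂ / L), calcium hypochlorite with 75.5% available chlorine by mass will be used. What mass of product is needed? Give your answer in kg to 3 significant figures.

Volume: 190,000 US gal × 3.785 L/gal = 719,150 L.
Chlorine deficit: 12.9 − 2.5 = 10.4 ppm = 10.4 mg/L as Cl₂.
Cl₂ equivalent needed: 10.4 mg/L × 719,150 L = 7,479,000 mg = 7479 g.
Product at 75.5% available chlorine: 7479 / 0.755 = 9906 g.

9.91 kg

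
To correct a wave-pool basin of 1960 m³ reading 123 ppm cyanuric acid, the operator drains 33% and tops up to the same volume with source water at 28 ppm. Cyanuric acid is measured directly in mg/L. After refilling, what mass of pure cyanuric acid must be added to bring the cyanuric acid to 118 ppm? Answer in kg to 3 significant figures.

51.6 kg

Volume: 1960 m³ = 1,960,000 L.
After draining 33% and refilling: 123 × 0.67 + 28 × 0.33 = 91.65 ppm.
Deficit to target: 118 − 91.65 = 26.35 mg/L.
Mass: 26.35 mg/L × 1,960,000 L = 51,650 g cyanuric acid.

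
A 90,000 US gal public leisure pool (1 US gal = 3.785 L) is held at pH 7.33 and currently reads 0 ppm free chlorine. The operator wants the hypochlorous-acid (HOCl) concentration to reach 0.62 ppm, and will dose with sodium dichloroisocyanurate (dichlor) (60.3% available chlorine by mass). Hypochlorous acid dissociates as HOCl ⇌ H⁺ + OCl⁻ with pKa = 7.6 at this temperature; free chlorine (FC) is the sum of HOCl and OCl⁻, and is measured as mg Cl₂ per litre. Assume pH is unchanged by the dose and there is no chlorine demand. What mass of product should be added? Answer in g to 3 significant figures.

538 g

Volume: 90,000 US gal × 3.785 L/gal = 340,650 L.
[OCl⁻]/[HOCl] = 10^(pH − pKa) = 10^(7.33 − 7.6) = 0.537; fraction as HOCl = 1/(1 + 0.537) = 0.6506.
Free chlorine required for 0.62 ppm HOCl: 0.62 / 0.6506 = 0.953 ppm.
FC to add: 0.953 − 0 = 0.953 mg/L as Cl₂.
Cl₂ equivalent: 0.953 mg/L × 340,650 L = 324.6 g.
Product at 60.3% available Cl: 324.6 / 0.603 = 538.4 g.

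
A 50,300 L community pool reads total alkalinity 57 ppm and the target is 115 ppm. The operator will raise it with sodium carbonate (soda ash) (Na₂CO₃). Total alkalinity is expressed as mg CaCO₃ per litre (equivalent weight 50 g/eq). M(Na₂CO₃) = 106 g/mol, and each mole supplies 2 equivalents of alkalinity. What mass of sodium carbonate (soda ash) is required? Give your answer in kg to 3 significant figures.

3.09 kg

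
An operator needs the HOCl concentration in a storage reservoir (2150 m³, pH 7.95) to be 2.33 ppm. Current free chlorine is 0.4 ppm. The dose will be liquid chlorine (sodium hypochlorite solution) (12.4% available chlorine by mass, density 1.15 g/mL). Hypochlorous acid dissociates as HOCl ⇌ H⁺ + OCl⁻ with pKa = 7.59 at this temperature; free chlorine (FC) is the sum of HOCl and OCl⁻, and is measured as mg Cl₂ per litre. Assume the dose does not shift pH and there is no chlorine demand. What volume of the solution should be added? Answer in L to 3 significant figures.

110 L

Volume: 2150 m³ = 2,150,000 L.
[OCl⁻]/[HOCl] = 10^(pH − pKa) = 10^(7.95 − 7.59) = 2.291; fraction as HOCl = 1/(1 + 2.291) = 0.3039.
Free chlorine required for 2.33 ppm HOCl: 2.33 / 0.3039 = 7.668 ppm.
FC to add: 7.668 − 0.4 = 7.268 mg/L as Cl₂.
Cl₂ equivalent: 7.268 mg/L × 2,150,000 L = 15,630 g.
Product at 12.4% available Cl: 15,630 / 0.124 = 126,000 g.
Volume: 126,000 g ÷ 1.15 g/mL = 109,600 mL.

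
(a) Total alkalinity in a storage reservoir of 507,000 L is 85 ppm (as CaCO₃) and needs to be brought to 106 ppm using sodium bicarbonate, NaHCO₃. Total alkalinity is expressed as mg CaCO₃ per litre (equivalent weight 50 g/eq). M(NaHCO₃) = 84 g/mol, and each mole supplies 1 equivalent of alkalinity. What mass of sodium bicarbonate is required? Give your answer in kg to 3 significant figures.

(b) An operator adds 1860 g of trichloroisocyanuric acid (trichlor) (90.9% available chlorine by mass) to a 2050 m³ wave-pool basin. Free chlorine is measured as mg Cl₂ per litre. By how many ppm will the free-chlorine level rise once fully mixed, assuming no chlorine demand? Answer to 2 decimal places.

(a) Alkalinity to add: (106 − 85) = 21 mg/L as CaCO₃ × 507,000 L = 10,650 g as CaCO₃.
(a) Equivalents: 10,650 g ÷ 50 g/eq = 212.9 eq.
(a) NaHCO₃ supplies 1 eq per mole → 212.9 mol.
(a) Mass: 212.9 mol × 84 g/mol = 17,890 g.

(b) Volume: 2050 m³ = 2,050,000 L.
(b) Available chlorine delivered: 1860 g × 0.909 = 1691 g as Cl₂.
(b) Concentration rise: 1691 g / 2,050,000 L = 0.8248 mg/L = 0.82 ppm.

(a) 17.9 kg; (b) 0.82 ppm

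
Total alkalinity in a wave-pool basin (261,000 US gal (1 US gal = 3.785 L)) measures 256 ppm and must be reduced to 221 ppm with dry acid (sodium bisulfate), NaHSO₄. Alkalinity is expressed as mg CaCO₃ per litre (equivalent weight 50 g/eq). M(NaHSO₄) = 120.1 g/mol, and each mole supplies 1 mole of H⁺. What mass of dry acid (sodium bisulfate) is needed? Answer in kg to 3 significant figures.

83.1 kg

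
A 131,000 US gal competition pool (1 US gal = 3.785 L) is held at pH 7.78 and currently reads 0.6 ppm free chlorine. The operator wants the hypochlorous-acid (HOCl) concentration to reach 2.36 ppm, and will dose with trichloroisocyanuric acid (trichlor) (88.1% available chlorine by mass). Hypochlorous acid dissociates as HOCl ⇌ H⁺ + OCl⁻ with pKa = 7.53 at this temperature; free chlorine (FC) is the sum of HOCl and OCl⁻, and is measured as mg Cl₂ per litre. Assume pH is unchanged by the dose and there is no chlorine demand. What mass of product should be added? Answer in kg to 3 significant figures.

Volume: 131,000 US gal × 3.785 L/gal = 495,835 L.
[OCl⁻]/[HOCl] = 10^(pH − pKa) = 10^(7.78 − 7.53) = 1.778; fraction as HOCl = 1/(1 + 1.778) = 0.3599.
Free chlorine required for 2.36 ppm HOCl: 2.36 / 0.3599 = 6.557 ppm.
FC to add: 6.557 − 0.6 = 5.957 mg/L as Cl₂.
Cl₂ equivalent: 5.957 mg/L × 495,835 L = 2954 g.
Product at 88.1% available Cl: 2954 / 0.881 = 3353 g.

3.35 kg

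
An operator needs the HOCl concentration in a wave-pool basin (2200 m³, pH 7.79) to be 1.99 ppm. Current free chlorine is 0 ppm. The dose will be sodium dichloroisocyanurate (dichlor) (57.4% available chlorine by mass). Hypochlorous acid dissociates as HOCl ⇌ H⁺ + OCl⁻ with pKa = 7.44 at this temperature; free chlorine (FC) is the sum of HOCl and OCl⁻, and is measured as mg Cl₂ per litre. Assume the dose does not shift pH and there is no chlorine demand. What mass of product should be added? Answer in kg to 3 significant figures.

24.7 kg

Volume: 2200 m³ = 2,200,000 L.
[OCl⁻]/[HOCl] = 10^(pH − pKa) = 10^(7.79 − 7.44) = 2.239; fraction as HOCl = 1/(1 + 2.239) = 0.3088.
Free chlorine required for 1.99 ppm HOCl: 1.99 / 0.3088 = 6.445 ppm.
FC to add: 6.445 − 0 = 6.445 mg/L as Cl₂.
Cl₂ equivalent: 6.445 mg/L × 2,200,000 L = 14,180 g.
Product at 57.4% available Cl: 14,180 / 0.574 = 24,700 g.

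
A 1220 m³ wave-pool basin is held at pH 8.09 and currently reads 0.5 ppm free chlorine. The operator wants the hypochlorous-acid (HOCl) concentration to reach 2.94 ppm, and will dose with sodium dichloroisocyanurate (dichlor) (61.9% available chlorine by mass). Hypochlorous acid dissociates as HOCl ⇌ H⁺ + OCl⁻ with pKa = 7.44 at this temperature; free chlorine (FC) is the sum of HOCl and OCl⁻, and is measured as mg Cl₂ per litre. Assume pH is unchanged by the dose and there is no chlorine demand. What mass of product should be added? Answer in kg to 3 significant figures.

30.7 kg

Volume: 1220 m³ = 1,220,000 L.
[OCl⁻]/[HOCl] = 10^(pH − pKa) = 10^(8.09 − 7.44) = 4.467; fraction as HOCl = 1/(1 + 4.467) = 0.1829.
Free chlorine required for 2.94 ppm HOCl: 2.94 / 0.1829 = 16.07 ppm.
FC to add: 16.07 − 0.5 = 15.57 mg/L as Cl₂.
Cl₂ equivalent: 15.57 mg/L × 1,220,000 L = 19,000 g.
Product at 61.9% available Cl: 19,000 / 0.619 = 30,690 g.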